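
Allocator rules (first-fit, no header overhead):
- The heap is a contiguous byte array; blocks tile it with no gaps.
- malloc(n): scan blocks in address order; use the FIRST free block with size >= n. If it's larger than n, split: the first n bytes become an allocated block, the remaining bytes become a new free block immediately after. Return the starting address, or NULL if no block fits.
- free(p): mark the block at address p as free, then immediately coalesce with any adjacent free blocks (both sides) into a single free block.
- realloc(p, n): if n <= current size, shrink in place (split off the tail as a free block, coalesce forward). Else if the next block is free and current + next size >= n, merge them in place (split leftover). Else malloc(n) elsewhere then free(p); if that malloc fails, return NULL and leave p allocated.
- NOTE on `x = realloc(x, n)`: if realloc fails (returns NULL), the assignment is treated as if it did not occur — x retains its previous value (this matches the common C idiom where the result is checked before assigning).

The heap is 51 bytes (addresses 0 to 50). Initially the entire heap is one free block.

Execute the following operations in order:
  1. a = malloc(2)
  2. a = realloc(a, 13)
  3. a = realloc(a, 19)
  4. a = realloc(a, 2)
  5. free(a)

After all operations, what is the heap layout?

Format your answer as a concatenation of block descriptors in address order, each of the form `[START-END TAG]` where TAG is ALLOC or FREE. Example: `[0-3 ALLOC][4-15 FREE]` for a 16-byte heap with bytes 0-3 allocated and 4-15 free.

Op 1: a = malloc(2) -> a = 0; heap: [0-1 ALLOC][2-50 FREE]
Op 2: a = realloc(a, 13) -> a = 0; heap: [0-12 ALLOC][13-50 FREE]
Op 3: a = realloc(a, 19) -> a = 0; heap: [0-18 ALLOC][19-50 FREE]
Op 4: a = realloc(a, 2) -> a = 0; heap: [0-1 ALLOC][2-50 FREE]
Op 5: free(a) -> (freed a); heap: [0-50 FREE]

Answer: [0-50 FREE]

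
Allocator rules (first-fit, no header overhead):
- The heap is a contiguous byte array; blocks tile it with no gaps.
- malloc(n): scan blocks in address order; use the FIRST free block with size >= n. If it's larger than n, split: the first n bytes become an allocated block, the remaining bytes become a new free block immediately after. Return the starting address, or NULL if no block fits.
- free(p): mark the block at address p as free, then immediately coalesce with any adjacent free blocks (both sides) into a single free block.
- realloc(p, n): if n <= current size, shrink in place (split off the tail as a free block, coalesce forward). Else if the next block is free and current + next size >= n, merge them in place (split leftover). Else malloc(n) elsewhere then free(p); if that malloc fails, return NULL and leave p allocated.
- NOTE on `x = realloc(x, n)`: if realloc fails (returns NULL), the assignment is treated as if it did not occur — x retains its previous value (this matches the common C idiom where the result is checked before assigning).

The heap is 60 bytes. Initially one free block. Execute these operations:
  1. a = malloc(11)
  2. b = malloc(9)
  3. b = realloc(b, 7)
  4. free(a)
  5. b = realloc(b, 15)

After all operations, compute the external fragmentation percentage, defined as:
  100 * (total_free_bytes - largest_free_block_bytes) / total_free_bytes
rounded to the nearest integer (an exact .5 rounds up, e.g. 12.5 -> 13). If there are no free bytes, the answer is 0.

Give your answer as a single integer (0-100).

Op 1: a = malloc(11) -> a = 0; heap: [0-10 ALLOC][11-59 FREE]
Op 2: b = malloc(9) -> b = 11; heap: [0-10 ALLOC][11-19 ALLOC][20-59 FREE]
Op 3: b = realloc(b, 7) -> b = 11; heap: [0-10 ALLOC][11-17 ALLOC][18-59 FREE]
Op 4: free(a) -> (freed a); heap: [0-10 FREE][11-17 ALLOC][18-59 FREE]
Op 5: b = realloc(b, 15) -> b = 11; heap: [0-10 FREE][11-25 ALLOC][26-59 FREE]
Free blocks: [11 34] total_free=45 largest=34 -> 100*(45-34)/45 = 1100/45 ≈ 24.444 -> rounds to 24

Answer: 24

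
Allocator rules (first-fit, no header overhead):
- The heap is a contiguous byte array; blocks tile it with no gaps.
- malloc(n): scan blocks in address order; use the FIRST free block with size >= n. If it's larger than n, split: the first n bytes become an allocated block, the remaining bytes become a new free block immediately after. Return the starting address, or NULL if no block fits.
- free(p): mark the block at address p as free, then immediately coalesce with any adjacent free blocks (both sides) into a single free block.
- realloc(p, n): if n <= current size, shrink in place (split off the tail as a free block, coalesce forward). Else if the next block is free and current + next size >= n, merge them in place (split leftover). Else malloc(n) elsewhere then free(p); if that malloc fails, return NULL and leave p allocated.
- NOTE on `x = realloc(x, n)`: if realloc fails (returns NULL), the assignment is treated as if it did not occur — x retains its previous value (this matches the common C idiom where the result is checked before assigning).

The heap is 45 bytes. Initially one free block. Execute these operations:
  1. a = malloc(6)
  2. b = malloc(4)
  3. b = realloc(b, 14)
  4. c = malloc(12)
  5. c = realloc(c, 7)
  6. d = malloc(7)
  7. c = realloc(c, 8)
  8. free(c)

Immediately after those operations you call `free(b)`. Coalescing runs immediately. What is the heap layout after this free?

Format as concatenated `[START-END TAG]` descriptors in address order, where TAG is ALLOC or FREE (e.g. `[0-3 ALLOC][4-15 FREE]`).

Op 1: a = malloc(6) -> a = 0; heap: [0-5 ALLOC][6-44 FREE]
Op 2: b = malloc(4) -> b = 6; heap: [0-5 ALLOC][6-9 ALLOC][10-44 FREE]
Op 3: b = realloc(b, 14) -> b = 6; heap: [0-5 ALLOC][6-19 ALLOC][20-44 FREE]
Op 4: c = malloc(12) -> c = 20; heap: [0-5 ALLOC][6-19 ALLOC][20-31 ALLOC][32-44 FREE]
Op 5: c = realloc(c, 7) -> c = 20; heap: [0-5 ALLOC][6-19 ALLOC][20-26 ALLOC][27-44 FREE]
Op 6: d = malloc(7) -> d = 27; heap: [0-5 ALLOC][6-19 ALLOC][20-26 ALLOC][27-33 ALLOC][34-44 FREE]
Op 7: c = realloc(c, 8) -> c = 34; heap: [0-5 ALLOC][6-19 ALLOC][20-26 FREE][27-33 ALLOC][34-41 ALLOC][42-44 FREE]
Op 8: free(c) -> (freed c); heap: [0-5 ALLOC][6-19 ALLOC][20-26 FREE][27-33 ALLOC][34-44 FREE]
free(b): b = 6 -> block [6-19 ALLOC]; mark free, coalesce with adjacent free neighbors -> [0-5 ALLOC][6-26 FREE][27-33 ALLOC][34-44 FREE]

Answer: [0-5 ALLOC][6-26 FREE][27-33 ALLOC][34-44 FREE]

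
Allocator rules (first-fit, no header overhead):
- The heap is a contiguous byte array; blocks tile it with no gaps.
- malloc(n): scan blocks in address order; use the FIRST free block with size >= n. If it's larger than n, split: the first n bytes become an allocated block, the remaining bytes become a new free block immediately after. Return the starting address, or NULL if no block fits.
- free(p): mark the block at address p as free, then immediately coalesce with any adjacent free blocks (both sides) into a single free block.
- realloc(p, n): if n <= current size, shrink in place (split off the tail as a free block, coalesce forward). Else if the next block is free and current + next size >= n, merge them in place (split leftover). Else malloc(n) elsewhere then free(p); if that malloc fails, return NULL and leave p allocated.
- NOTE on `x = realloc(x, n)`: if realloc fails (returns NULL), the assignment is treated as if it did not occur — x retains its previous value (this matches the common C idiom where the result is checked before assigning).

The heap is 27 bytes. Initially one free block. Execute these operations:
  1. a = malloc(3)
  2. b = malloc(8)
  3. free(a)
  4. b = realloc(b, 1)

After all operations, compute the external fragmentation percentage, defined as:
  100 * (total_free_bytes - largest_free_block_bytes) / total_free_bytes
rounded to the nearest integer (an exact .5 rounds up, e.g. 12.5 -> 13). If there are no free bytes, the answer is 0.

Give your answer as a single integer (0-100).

Op 1: a = malloc(3) -> a = 0; heap: [0-2 ALLOC][3-26 FREE]
Op 2: b = malloc(8) -> b = 3; heap: [0-2 ALLOC][3-10 ALLOC][11-26 FREE]
Op 3: free(a) -> (freed a); heap: [0-2 FREE][3-10 ALLOC][11-26 FREE]
Op 4: b = realloc(b, 1) -> b = 3; heap: [0-2 FREE][3-3 ALLOC][4-26 FREE]
Free blocks: [3 23] total_free=26 largest=23 -> 100*(26-23)/26 = 300/26 ≈ 11.538 -> rounds to 12

Answer: 12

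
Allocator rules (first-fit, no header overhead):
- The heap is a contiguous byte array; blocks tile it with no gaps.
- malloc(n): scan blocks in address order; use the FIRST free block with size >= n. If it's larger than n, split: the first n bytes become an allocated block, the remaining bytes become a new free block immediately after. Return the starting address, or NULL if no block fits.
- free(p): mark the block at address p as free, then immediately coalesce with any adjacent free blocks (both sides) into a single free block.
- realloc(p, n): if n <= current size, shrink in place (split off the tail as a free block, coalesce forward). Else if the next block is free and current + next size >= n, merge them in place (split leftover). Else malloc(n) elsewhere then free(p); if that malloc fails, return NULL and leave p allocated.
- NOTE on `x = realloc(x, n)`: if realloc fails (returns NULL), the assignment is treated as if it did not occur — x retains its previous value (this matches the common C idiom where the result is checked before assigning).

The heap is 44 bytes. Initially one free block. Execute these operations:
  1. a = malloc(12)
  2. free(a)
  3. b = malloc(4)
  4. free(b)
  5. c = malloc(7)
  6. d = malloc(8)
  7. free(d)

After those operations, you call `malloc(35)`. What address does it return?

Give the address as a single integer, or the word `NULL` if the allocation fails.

Answer: 7

Derivation:
Op 1: a = malloc(12) -> a = 0; heap: [0-11 ALLOC][12-43 FREE]
Op 2: free(a) -> (freed a); heap: [0-43 FREE]
Op 3: b = malloc(4) -> b = 0; heap: [0-3 ALLOC][4-43 FREE]
Op 4: free(b) -> (freed b); heap: [0-43 FREE]
Op 5: c = malloc(7) -> c = 0; heap: [0-6 ALLOC][7-43 FREE]
Op 6: d = malloc(8) -> d = 7; heap: [0-6 ALLOC][7-14 ALLOC][15-43 FREE]
Op 7: free(d) -> (freed d); heap: [0-6 ALLOC][7-43 FREE]
malloc(35): first-fit scan over [0-6 ALLOC][7-43 FREE] -> 7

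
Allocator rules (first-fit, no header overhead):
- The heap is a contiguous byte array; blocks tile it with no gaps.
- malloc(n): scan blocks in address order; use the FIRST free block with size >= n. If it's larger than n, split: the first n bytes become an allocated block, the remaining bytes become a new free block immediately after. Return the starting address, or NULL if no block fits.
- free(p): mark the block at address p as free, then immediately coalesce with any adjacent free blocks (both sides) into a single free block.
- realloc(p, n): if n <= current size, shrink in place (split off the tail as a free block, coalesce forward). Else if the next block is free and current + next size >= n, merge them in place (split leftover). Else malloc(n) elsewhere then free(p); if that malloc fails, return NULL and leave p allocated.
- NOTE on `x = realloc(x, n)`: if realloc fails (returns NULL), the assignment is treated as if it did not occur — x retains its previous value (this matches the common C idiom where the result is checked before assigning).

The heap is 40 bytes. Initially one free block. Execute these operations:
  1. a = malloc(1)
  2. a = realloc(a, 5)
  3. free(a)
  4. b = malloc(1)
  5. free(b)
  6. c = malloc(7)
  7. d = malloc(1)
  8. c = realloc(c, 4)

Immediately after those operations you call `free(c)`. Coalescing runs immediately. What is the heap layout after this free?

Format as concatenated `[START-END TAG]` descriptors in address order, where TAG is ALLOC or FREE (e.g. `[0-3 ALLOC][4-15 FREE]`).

Op 1: a = malloc(1) -> a = 0; heap: [0-0 ALLOC][1-39 FREE]
Op 2: a = realloc(a, 5) -> a = 0; heap: [0-4 ALLOC][5-39 FREE]
Op 3: free(a) -> (freed a); heap: [0-39 FREE]
Op 4: b = malloc(1) -> b = 0; heap: [0-0 ALLOC][1-39 FREE]
Op 5: free(b) -> (freed b); heap: [0-39 FREE]
Op 6: c = malloc(7) -> c = 0; heap: [0-6 ALLOC][7-39 FREE]
Op 7: d = malloc(1) -> d = 7; heap: [0-6 ALLOC][7-7 ALLOC][8-39 FREE]
Op 8: c = realloc(c, 4) -> c = 0; heap: [0-3 ALLOC][4-6 FREE][7-7 ALLOC][8-39 FREE]
free(c): c = 0 -> block [0-3 ALLOC]; mark free, coalesce with adjacent free neighbors -> [0-6 FREE][7-7 ALLOC][8-39 FREE]

Answer: [0-6 FREE][7-7 ALLOC][8-39 FREE]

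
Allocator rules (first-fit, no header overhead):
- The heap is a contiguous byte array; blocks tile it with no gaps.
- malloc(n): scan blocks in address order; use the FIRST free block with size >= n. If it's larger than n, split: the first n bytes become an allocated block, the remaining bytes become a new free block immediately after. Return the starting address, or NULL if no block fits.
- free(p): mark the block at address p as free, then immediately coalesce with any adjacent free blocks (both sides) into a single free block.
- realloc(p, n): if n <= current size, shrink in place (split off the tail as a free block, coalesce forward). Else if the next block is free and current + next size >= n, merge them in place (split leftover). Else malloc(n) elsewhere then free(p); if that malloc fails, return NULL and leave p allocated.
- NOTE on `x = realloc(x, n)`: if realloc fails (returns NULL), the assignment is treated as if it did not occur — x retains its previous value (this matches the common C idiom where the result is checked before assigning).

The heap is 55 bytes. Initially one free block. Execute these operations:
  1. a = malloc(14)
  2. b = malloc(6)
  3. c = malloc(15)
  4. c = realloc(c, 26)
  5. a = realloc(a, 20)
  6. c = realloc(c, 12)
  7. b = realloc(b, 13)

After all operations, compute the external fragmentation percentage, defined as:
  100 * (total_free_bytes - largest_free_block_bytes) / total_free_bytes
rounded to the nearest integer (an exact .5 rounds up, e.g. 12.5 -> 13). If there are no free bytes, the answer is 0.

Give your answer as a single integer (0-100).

Answer: 38

Derivation:
Op 1: a = malloc(14) -> a = 0; heap: [0-13 ALLOC][14-54 FREE]
Op 2: b = malloc(6) -> b = 14; heap: [0-13 ALLOC][14-19 ALLOC][20-54 FREE]
Op 3: c = malloc(15) -> c = 20; heap: [0-13 ALLOC][14-19 ALLOC][20-34 ALLOC][35-54 FREE]
Op 4: c = realloc(c, 26) -> c = 20; heap: [0-13 ALLOC][14-19 ALLOC][20-45 ALLOC][46-54 FREE]
Op 5: a = realloc(a, 20) -> NULL (a unchanged); heap: [0-13 ALLOC][14-19 ALLOC][20-45 ALLOC][46-54 FREE]
Op 6: c = realloc(c, 12) -> c = 20; heap: [0-13 ALLOC][14-19 ALLOC][20-31 ALLOC][32-54 FREE]
Op 7: b = realloc(b, 13) -> b = 32; heap: [0-13 ALLOC][14-19 FREE][20-31 ALLOC][32-44 ALLOC][45-54 FREE]
Free blocks: [6 10] total_free=16 largest=10 -> 100*(16-10)/16 = 600/16 = 37.5 -> rounds to 38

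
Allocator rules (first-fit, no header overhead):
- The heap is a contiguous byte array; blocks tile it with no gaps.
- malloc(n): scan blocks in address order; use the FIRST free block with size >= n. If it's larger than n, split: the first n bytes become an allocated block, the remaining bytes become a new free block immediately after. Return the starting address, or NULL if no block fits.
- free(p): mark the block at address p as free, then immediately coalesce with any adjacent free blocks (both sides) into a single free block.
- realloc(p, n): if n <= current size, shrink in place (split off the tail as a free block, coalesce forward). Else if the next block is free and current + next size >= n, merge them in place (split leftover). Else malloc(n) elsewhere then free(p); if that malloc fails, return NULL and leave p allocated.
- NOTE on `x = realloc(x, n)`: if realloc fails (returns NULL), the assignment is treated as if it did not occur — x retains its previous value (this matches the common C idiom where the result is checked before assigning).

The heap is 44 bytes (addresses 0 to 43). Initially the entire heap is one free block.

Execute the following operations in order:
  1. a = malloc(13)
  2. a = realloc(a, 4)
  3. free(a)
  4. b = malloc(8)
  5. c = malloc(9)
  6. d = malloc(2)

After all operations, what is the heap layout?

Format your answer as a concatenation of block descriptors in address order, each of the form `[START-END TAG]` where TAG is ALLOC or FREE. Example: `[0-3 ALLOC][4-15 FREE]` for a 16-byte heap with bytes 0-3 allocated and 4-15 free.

Op 1: a = malloc(13) -> a = 0; heap: [0-12 ALLOC][13-43 FREE]
Op 2: a = realloc(a, 4) -> a = 0; heap: [0-3 ALLOC][4-43 FREE]
Op 3: free(a) -> (freed a); heap: [0-43 FREE]
Op 4: b = malloc(8) -> b = 0; heap: [0-7 ALLOC][8-43 FREE]
Op 5: c = malloc(9) -> c = 8; heap: [0-7 ALLOC][8-16 ALLOC][17-43 FREE]
Op 6: d = malloc(2) -> d = 17; heap: [0-7 ALLOC][8-16 ALLOC][17-18 ALLOC][19-43 FREE]

Answer: [0-7 ALLOC][8-16 ALLOC][17-18 ALLOC][19-43 FREE]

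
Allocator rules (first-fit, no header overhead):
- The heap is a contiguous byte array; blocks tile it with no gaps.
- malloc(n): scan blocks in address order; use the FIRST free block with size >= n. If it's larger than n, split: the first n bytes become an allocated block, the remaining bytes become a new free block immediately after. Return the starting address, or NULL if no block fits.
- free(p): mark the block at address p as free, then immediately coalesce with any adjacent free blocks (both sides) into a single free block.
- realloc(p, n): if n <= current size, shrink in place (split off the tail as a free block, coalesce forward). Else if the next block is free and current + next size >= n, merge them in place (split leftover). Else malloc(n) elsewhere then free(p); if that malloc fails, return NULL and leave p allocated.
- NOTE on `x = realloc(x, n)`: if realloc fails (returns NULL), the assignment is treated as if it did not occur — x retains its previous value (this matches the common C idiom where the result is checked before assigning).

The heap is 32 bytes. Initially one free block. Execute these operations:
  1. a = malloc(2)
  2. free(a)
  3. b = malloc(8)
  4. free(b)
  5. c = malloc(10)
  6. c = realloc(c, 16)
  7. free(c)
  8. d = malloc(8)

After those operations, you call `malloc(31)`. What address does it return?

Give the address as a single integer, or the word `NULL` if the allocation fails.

Op 1: a = malloc(2) -> a = 0; heap: [0-1 ALLOC][2-31 FREE]
Op 2: free(a) -> (freed a); heap: [0-31 FREE]
Op 3: b = malloc(8) -> b = 0; heap: [0-7 ALLOC][8-31 FREE]
Op 4: free(b) -> (freed b); heap: [0-31 FREE]
Op 5: c = malloc(10) -> c = 0; heap: [0-9 ALLOC][10-31 FREE]
Op 6: c = realloc(c, 16) -> c = 0; heap: [0-15 ALLOC][16-31 FREE]
Op 7: free(c) -> (freed c); heap: [0-31 FREE]
Op 8: d = malloc(8) -> d = 0; heap: [0-7 ALLOC][8-31 FREE]
malloc(31): first-fit scan over [0-7 ALLOC][8-31 FREE] -> NULL

Answer: NULL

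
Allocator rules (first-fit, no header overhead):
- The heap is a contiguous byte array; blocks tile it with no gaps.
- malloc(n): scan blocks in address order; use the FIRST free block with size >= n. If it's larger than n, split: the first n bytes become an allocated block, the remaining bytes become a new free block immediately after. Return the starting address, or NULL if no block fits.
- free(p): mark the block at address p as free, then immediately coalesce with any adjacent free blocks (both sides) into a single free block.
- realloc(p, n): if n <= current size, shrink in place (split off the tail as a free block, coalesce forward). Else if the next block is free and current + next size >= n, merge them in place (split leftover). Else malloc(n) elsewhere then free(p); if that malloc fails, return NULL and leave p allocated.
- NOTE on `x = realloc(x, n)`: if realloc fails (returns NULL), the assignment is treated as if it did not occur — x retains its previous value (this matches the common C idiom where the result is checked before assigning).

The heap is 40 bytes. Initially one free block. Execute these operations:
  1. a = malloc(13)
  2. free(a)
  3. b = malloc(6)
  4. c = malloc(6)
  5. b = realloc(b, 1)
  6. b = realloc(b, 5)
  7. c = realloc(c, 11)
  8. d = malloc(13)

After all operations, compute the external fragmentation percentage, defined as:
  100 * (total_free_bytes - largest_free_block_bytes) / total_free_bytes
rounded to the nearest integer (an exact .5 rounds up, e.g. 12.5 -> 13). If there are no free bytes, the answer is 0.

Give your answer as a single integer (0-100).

Answer: 9

Derivation:
Op 1: a = malloc(13) -> a = 0; heap: [0-12 ALLOC][13-39 FREE]
Op 2: free(a) -> (freed a); heap: [0-39 FREE]
Op 3: b = malloc(6) -> b = 0; heap: [0-5 ALLOC][6-39 FREE]
Op 4: c = malloc(6) -> c = 6; heap: [0-5 ALLOC][6-11 ALLOC][12-39 FREE]
Op 5: b = realloc(b, 1) -> b = 0; heap: [0-0 ALLOC][1-5 FREE][6-11 ALLOC][12-39 FREE]
Op 6: b = realloc(b, 5) -> b = 0; heap: [0-4 ALLOC][5-5 FREE][6-11 ALLOC][12-39 FREE]
Op 7: c = realloc(c, 11) -> c = 6; heap: [0-4 ALLOC][5-5 FREE][6-16 ALLOC][17-39 FREE]
Op 8: d = malloc(13) -> d = 17; heap: [0-4 ALLOC][5-5 FREE][6-16 ALLOC][17-29 ALLOC][30-39 FREE]
Free blocks: [1 10] total_free=11 largest=10 -> 100*(11-10)/11 = 100/11 ≈ 9.091 -> rounds to 9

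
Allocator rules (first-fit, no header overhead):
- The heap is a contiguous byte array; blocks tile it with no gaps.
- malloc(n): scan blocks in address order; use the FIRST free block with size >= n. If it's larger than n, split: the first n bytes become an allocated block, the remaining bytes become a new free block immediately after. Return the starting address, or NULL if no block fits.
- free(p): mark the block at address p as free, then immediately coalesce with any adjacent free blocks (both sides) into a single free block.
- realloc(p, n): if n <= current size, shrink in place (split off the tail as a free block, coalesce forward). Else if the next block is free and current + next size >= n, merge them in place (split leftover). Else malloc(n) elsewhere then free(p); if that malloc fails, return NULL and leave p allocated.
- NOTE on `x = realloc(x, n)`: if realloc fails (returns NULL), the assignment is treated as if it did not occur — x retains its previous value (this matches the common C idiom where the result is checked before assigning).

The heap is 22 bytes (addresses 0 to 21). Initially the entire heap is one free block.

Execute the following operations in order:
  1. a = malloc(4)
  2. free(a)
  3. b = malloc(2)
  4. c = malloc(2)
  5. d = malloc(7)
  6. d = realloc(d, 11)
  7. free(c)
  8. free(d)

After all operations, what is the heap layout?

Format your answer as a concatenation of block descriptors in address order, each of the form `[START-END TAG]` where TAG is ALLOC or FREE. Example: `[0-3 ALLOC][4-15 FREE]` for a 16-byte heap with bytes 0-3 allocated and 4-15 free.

Op 1: a = malloc(4) -> a = 0; heap: [0-3 ALLOC][4-21 FREE]
Op 2: free(a) -> (freed a); heap: [0-21 FREE]
Op 3: b = malloc(2) -> b = 0; heap: [0-1 ALLOC][2-21 FREE]
Op 4: c = malloc(2) -> c = 2; heap: [0-1 ALLOC][2-3 ALLOC][4-21 FREE]
Op 5: d = malloc(7) -> d = 4; heap: [0-1 ALLOC][2-3 ALLOC][4-10 ALLOC][11-21 FREE]
Op 6: d = realloc(d, 11) -> d = 4; heap: [0-1 ALLOC][2-3 ALLOC][4-14 ALLOC][15-21 FREE]
Op 7: free(c) -> (freed c); heap: [0-1 ALLOC][2-3 FREE][4-14 ALLOC][15-21 FREE]
Op 8: free(d) -> (freed d); heap: [0-1 ALLOC][2-21 FREE]

Answer: [0-1 ALLOC][2-21 FREE]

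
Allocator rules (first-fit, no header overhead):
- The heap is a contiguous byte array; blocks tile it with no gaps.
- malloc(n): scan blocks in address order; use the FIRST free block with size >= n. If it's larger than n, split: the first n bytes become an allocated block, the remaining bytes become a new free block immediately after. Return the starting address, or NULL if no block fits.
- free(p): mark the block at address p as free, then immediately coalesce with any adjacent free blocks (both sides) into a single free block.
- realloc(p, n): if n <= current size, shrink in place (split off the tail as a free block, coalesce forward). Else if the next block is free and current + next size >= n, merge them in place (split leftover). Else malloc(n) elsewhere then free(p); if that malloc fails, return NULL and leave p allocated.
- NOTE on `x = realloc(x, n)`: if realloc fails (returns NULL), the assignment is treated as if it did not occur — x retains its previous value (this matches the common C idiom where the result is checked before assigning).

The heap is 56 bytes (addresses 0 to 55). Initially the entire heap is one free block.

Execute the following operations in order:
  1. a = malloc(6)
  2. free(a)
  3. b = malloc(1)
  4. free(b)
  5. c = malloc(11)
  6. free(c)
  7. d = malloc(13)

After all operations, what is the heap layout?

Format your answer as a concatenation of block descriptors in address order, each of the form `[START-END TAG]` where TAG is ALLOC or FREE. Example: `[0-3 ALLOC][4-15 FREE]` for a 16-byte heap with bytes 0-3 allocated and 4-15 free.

Op 1: a = malloc(6) -> a = 0; heap: [0-5 ALLOC][6-55 FREE]
Op 2: free(a) -> (freed a); heap: [0-55 FREE]
Op 3: b = malloc(1) -> b = 0; heap: [0-0 ALLOC][1-55 FREE]
Op 4: free(b) -> (freed b); heap: [0-55 FREE]
Op 5: c = malloc(11) -> c = 0; heap: [0-10 ALLOC][11-55 FREE]
Op 6: free(c) -> (freed c); heap: [0-55 FREE]
Op 7: d = malloc(13) -> d = 0; heap: [0-12 ALLOC][13-55 FREE]

Answer: [0-12 ALLOC][13-55 FREE]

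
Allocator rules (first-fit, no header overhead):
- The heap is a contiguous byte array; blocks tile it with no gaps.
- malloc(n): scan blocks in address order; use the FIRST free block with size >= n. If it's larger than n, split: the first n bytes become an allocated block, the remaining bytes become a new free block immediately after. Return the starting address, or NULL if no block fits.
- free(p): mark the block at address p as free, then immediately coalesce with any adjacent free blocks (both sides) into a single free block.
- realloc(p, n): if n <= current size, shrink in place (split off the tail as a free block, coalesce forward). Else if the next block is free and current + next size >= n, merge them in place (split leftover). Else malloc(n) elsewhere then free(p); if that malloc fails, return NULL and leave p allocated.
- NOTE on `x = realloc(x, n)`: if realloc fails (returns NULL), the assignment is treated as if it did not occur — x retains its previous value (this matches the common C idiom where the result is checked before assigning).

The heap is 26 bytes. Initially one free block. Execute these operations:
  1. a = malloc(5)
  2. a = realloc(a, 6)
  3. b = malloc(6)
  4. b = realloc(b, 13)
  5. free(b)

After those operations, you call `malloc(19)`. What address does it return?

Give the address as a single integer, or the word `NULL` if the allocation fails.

Op 1: a = malloc(5) -> a = 0; heap: [0-4 ALLOC][5-25 FREE]
Op 2: a = realloc(a, 6) -> a = 0; heap: [0-5 ALLOC][6-25 FREE]
Op 3: b = malloc(6) -> b = 6; heap: [0-5 ALLOC][6-11 ALLOC][12-25 FREE]
Op 4: b = realloc(b, 13) -> b = 6; heap: [0-5 ALLOC][6-18 ALLOC][19-25 FREE]
Op 5: free(b) -> (freed b); heap: [0-5 ALLOC][6-25 FREE]
malloc(19): first-fit scan over [0-5 ALLOC][6-25 FREE] -> 6

Answer: 6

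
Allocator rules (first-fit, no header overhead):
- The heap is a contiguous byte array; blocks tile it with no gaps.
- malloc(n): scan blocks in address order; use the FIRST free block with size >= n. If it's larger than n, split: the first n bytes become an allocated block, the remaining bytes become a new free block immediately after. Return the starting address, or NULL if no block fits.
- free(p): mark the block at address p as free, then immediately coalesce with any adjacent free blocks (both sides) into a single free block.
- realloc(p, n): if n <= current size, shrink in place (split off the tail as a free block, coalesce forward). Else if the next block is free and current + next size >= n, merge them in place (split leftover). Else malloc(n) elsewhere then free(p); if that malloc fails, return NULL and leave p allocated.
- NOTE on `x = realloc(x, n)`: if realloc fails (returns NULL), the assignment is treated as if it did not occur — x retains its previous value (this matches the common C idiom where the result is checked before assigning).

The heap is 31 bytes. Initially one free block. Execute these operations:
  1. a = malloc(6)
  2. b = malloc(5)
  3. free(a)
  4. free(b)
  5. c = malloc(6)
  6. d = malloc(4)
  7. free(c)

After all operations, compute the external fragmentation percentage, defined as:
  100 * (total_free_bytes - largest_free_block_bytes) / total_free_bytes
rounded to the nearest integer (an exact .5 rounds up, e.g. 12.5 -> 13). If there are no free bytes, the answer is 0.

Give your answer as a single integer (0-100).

Answer: 22

Derivation:
Op 1: a = malloc(6) -> a = 0; heap: [0-5 ALLOC][6-30 FREE]
Op 2: b = malloc(5) -> b = 6; heap: [0-5 ALLOC][6-10 ALLOC][11-30 FREE]
Op 3: free(a) -> (freed a); heap: [0-5 FREE][6-10 ALLOC][11-30 FREE]
Op 4: free(b) -> (freed b); heap: [0-30 FREE]
Op 5: c = malloc(6) -> c = 0; heap: [0-5 ALLOC][6-30 FREE]
Op 6: d = malloc(4) -> d = 6; heap: [0-5 ALLOC][6-9 ALLOC][10-30 FREE]
Op 7: free(c) -> (freed c); heap: [0-5 FREE][6-9 ALLOC][10-30 FREE]
Free blocks: [6 21] total_free=27 largest=21 -> 100*(27-21)/27 = 600/27 ≈ 22.222 -> rounds to 22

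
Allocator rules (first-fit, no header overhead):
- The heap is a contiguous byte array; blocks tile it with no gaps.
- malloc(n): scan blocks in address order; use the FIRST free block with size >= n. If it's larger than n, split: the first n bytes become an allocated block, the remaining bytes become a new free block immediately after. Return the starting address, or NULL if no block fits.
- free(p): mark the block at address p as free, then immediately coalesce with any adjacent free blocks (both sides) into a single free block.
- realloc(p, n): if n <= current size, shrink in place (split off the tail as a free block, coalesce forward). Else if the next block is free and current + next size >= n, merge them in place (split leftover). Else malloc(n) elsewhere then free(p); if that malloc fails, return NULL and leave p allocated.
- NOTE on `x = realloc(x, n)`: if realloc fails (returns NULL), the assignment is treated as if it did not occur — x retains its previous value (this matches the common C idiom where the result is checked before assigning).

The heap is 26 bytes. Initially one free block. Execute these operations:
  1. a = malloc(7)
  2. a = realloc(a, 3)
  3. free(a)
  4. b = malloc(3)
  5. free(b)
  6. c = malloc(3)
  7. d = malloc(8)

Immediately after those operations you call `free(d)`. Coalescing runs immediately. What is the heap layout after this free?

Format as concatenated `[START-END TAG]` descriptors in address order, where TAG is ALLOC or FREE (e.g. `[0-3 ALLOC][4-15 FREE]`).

Answer: [0-2 ALLOC][3-25 FREE]

Derivation:
Op 1: a = malloc(7) -> a = 0; heap: [0-6 ALLOC][7-25 FREE]
Op 2: a = realloc(a, 3) -> a = 0; heap: [0-2 ALLOC][3-25 FREE]
Op 3: free(a) -> (freed a); heap: [0-25 FREE]
Op 4: b = malloc(3) -> b = 0; heap: [0-2 ALLOC][3-25 FREE]
Op 5: free(b) -> (freed b); heap: [0-25 FREE]
Op 6: c = malloc(3) -> c = 0; heap: [0-2 ALLOC][3-25 FREE]
Op 7: d = malloc(8) -> d = 3; heap: [0-2 ALLOC][3-10 ALLOC][11-25 FREE]
free(d): d = 3 -> block [3-10 ALLOC]; mark free, coalesce with adjacent free neighbors -> [0-2 ALLOC][3-25 FREE]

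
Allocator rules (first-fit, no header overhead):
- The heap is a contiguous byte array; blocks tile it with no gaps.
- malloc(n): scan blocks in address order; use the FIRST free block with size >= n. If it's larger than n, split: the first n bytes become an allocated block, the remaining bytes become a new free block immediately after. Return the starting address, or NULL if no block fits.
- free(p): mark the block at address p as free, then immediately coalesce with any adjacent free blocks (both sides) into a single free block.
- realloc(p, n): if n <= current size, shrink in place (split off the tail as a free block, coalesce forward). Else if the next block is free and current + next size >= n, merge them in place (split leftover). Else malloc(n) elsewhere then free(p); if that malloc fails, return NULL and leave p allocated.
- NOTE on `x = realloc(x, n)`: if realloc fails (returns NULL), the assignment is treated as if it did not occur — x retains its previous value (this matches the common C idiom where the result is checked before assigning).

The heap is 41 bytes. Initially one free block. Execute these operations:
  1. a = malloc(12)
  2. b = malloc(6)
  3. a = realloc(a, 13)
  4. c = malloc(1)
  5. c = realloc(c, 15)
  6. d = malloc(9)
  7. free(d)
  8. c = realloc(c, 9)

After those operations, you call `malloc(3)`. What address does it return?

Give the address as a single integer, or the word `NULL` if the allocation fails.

Op 1: a = malloc(12) -> a = 0; heap: [0-11 ALLOC][12-40 FREE]
Op 2: b = malloc(6) -> b = 12; heap: [0-11 ALLOC][12-17 ALLOC][18-40 FREE]
Op 3: a = realloc(a, 13) -> a = 18; heap: [0-11 FREE][12-17 ALLOC][18-30 ALLOC][31-40 FREE]
Op 4: c = malloc(1) -> c = 0; heap: [0-0 ALLOC][1-11 FREE][12-17 ALLOC][18-30 ALLOC][31-40 FREE]
Op 5: c = realloc(c, 15) -> NULL (c unchanged); heap: [0-0 ALLOC][1-11 FREE][12-17 ALLOC][18-30 ALLOC][31-40 FREE]
Op 6: d = malloc(9) -> d = 1; heap: [0-0 ALLOC][1-9 ALLOC][10-11 FREE][12-17 ALLOC][18-30 ALLOC][31-40 FREE]
Op 7: free(d) -> (freed d); heap: [0-0 ALLOC][1-11 FREE][12-17 ALLOC][18-30 ALLOC][31-40 FREE]
Op 8: c = realloc(c, 9) -> c = 0; heap: [0-8 ALLOC][9-11 FREE][12-17 ALLOC][18-30 ALLOC][31-40 FREE]
malloc(3): first-fit scan over [0-8 ALLOC][9-11 FREE][12-17 ALLOC][18-30 ALLOC][31-40 FREE] -> 9

Answer: 9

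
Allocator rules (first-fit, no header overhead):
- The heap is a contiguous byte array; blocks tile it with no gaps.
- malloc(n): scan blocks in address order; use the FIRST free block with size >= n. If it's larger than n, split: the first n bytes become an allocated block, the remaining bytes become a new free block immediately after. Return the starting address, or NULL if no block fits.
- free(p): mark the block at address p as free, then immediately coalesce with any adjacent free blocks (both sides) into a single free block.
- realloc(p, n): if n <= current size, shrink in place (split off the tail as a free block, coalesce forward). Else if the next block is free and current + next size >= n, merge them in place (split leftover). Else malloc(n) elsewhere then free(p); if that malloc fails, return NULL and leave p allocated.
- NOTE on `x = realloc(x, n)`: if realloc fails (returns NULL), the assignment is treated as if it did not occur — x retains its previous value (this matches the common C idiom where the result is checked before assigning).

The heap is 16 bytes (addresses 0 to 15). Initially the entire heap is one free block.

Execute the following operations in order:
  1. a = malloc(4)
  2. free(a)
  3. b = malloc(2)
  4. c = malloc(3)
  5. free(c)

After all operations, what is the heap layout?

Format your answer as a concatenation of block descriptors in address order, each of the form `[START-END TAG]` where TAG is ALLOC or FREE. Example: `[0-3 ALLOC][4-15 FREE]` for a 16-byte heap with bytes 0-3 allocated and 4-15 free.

Answer: [0-1 ALLOC][2-15 FREE]

Derivation:
Op 1: a = malloc(4) -> a = 0; heap: [0-3 ALLOC][4-15 FREE]
Op 2: free(a) -> (freed a); heap: [0-15 FREE]
Op 3: b = malloc(2) -> b = 0; heap: [0-1 ALLOC][2-15 FREE]
Op 4: c = malloc(3) -> c = 2; heap: [0-1 ALLOC][2-4 ALLOC][5-15 FREE]
Op 5: free(c) -> (freed c); heap: [0-1 ALLOC][2-15 FREE]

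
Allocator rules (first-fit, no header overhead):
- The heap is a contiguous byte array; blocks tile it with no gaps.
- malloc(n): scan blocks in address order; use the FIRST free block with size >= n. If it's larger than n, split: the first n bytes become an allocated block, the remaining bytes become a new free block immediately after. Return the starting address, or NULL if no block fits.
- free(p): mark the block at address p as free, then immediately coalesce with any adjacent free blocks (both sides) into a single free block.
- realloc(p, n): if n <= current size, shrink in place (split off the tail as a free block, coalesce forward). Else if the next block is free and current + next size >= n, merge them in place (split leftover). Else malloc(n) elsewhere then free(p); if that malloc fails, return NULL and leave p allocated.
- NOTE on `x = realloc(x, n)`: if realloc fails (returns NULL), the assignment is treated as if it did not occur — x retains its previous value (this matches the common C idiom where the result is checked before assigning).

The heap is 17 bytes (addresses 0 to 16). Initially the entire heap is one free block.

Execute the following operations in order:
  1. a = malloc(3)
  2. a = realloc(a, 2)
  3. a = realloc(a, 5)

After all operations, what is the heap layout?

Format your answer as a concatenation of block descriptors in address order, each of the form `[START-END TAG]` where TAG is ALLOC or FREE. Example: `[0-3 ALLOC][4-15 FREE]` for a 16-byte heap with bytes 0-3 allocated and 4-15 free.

Op 1: a = malloc(3) -> a = 0; heap: [0-2 ALLOC][3-16 FREE]
Op 2: a = realloc(a, 2) -> a = 0; heap: [0-1 ALLOC][2-16 FREE]
Op 3: a = realloc(a, 5) -> a = 0; heap: [0-4 ALLOC][5-16 FREE]

Answer: [0-4 ALLOC][5-16 FREE]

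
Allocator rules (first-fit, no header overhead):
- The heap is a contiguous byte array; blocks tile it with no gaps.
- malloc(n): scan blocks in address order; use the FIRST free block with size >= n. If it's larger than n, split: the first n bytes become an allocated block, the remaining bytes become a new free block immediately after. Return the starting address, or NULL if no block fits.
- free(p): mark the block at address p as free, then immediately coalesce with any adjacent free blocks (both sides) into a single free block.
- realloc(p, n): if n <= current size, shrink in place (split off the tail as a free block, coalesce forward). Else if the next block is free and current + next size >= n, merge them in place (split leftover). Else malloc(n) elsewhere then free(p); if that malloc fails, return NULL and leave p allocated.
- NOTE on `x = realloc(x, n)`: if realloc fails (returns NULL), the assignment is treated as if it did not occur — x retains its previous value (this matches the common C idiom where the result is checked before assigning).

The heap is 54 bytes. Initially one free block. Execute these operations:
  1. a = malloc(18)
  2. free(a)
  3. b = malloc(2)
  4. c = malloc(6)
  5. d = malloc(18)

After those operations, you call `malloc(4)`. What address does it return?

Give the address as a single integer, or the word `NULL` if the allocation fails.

Op 1: a = malloc(18) -> a = 0; heap: [0-17 ALLOC][18-53 FREE]
Op 2: free(a) -> (freed a); heap: [0-53 FREE]
Op 3: b = malloc(2) -> b = 0; heap: [0-1 ALLOC][2-53 FREE]
Op 4: c = malloc(6) -> c = 2; heap: [0-1 ALLOC][2-7 ALLOC][8-53 FREE]
Op 5: d = malloc(18) -> d = 8; heap: [0-1 ALLOC][2-7 ALLOC][8-25 ALLOC][26-53 FREE]
malloc(4): first-fit scan over [0-1 ALLOC][2-7 ALLOC][8-25 ALLOC][26-53 FREE] -> 26

Answer: 26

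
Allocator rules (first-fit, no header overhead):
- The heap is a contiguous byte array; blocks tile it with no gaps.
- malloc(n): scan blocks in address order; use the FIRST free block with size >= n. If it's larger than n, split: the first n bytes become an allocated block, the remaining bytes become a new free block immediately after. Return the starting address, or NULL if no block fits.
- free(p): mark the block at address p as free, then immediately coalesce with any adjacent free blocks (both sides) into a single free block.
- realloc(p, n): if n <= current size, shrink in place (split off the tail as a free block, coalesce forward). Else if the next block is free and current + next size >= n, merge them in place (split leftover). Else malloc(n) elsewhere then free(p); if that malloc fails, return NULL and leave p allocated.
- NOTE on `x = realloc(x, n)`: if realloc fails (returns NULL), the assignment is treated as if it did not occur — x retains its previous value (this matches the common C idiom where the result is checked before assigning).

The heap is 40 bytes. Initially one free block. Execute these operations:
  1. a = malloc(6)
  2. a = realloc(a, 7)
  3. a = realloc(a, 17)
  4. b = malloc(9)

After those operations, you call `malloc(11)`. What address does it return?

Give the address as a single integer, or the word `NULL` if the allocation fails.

Answer: 26

Derivation:
Op 1: a = malloc(6) -> a = 0; heap: [0-5 ALLOC][6-39 FREE]
Op 2: a = realloc(a, 7) -> a = 0; heap: [0-6 ALLOC][7-39 FREE]
Op 3: a = realloc(a, 17) -> a = 0; heap: [0-16 ALLOC][17-39 FREE]
Op 4: b = malloc(9) -> b = 17; heap: [0-16 ALLOC][17-25 ALLOC][26-39 FREE]
malloc(11): first-fit scan over [0-16 ALLOC][17-25 ALLOC][26-39 FREE] -> 26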